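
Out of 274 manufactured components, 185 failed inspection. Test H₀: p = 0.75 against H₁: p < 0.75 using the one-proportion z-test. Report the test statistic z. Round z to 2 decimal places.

Sample proportion p̂ = 185/274 = 0.67518.
Null standard error: √(0.75·0.25/274) = √0.000684307 = 0.026159.
z = (0.67518 − 0.75)/0.026159 = -0.07482/0.026159 = -2.86.

z = -2.86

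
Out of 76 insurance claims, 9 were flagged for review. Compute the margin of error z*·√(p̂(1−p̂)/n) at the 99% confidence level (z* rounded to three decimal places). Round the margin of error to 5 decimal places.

ME = 0.09547

With x = 9 successes in n = 76, p̂ = 0.11842.
SE(p̂) = √(0.11842·0.88158/76) = 0.037063.
The 99% critical value is z* = 2.576.
Margin of error = z*·SE = 2.576 × 0.037063 = 0.09547.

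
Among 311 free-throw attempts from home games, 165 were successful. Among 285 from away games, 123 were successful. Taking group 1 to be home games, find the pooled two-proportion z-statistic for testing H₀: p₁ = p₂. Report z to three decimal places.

z = 2.415

p̂₁ = 165/311 = 0.53055, p̂₂ = 123/285 = 0.43158.
Pooling: p̂ = 288/596 = 0.48322.
Pooled SE = √[0.2497185·0.00672421] ≈ 0.040978.
z = 0.09897/0.040978 = 2.415.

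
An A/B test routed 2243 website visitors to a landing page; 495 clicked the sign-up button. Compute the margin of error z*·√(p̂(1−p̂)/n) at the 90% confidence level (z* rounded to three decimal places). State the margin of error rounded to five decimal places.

ME = 0.01440

p̂ = 495/2243 = 0.22069.
SE(p̂) = √(0.22069·0.77931/2243) = 0.008756.
z* = 1.645 at the 90% level.
ME = 1.645·0.008756 = 0.01440.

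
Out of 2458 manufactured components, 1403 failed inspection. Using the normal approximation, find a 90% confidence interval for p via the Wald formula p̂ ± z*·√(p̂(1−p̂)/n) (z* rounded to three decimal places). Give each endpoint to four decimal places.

The sample proportion is 1403/2458 = 0.57079.
SE(p̂) = √(0.57079·0.42921/2458) = 0.009983.
The 90% critical value is z* = 1.645.
Margin of error: 1.645 × 0.009983 = 0.01642.
So the interval runs from 0.5544 to 0.5872.

(0.5544, 0.5872)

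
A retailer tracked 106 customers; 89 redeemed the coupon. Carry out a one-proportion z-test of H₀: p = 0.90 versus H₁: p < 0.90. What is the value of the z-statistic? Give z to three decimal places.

p̂ = 89/106 = 0.83962.
Under H₀, SE = √(p₀(1−p₀)/n) = √(0.90·0.10/106) = √0.000849057 = 0.029139.
z = (p̂ − p₀)/SE = (0.83962 − 0.90)/0.029139 = -2.072.

z = -2.072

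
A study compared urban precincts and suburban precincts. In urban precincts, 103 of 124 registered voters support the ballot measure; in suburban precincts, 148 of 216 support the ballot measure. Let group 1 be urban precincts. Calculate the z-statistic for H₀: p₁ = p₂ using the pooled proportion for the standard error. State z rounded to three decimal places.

Sample proportions: p̂₁ = 103/124 = 0.83065 and p̂₂ = 148/216 = 0.68519.
Pooling: p̂ = 251/340 = 0.73824.
SE = √[p̂(1−p̂)(1/n₁+1/n₂)] = √[0.73824·0.26176·(1/124+1/216)] ≈ 0.049528.
z = 0.14546/0.049528 = 2.937.

z = 2.937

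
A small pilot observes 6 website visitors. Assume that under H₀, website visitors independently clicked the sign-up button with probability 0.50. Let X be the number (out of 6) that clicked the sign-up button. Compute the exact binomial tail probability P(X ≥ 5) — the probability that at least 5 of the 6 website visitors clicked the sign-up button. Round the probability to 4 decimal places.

X is binomial with n = 6 and p = 0.50.
P(X ≥ 5) = C(6,5)·0.50^5·0.50^1 + C(6,6)·0.50^6·0.50^0.
= 0.093750 + 0.015625 = 0.1094.

P = 0.1094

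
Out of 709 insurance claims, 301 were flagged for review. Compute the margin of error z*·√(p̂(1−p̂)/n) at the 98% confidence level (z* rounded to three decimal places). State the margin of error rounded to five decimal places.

ME = 0.04318

With x = 301 successes in n = 709, p̂ = 0.42454.
Standard error of p̂: √(0.244306/709) = √0.000344578 = 0.018563.
z* = 2.326 at the 98% level.
So ME = 0.04318.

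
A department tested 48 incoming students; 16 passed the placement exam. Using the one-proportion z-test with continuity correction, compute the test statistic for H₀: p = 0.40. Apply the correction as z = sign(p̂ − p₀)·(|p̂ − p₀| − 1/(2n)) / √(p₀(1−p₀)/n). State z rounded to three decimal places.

The sample proportion is 16/48 = 0.33333. p̂ − p₀ = -0.066667.
1/(2n) = 0.010417.
Corrected numerator: |-0.066667| − 0.010417 = 0.056250.
Under H₀, SE = √(p₀(1−p₀)/n) = √(0.40·0.60/48) = √0.005000000 = 0.070711.
z = (−)0.056250/0.070711 = -0.795.

z = -0.795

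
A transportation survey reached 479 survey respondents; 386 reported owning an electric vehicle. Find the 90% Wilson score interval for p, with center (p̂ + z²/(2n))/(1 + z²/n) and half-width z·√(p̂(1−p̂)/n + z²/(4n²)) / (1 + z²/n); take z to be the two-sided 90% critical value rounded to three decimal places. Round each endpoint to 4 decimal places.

Here p̂ = 386/479 = 0.80585 and z = 1.645 (z² = 2.706025).
1 + z²/n = 1.005649.
Adjusted center: (0.80585 + z²/(2n))/1.005649 = 0.80413.
Radicand: p̂(1−p̂)/n + z²/(4n²) = 0.000326636 + 0.000002948 = 0.000329584.
Half-width = 1.645·√0.000329584/1.005649 = 0.02970.
Interval: 0.80413 ± 0.02970 → (0.7744, 0.8338).

(0.7744, 0.8338)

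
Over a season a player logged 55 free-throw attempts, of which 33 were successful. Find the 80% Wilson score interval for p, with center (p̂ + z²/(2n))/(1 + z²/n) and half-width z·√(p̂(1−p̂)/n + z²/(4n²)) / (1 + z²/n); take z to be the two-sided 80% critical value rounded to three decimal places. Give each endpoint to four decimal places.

p̂ = 33/55 = 0.60000; z = 1.282, so z² = 1.643524.
Denominator 1 + z²/n = 1 + 1.643524/55 = 1.029882.
Center = (0.60000 + 0.014941)/1.029882 = 0.59710.
Radicand: p̂(1−p̂)/n + z²/(4n²) = 0.004363636 + 0.000135828 = 0.004499464.
Half-width = 1.282·√0.004499464/1.029882 = 0.08350.
So the interval runs from 0.5136 to 0.6806.

(0.5136, 0.6806)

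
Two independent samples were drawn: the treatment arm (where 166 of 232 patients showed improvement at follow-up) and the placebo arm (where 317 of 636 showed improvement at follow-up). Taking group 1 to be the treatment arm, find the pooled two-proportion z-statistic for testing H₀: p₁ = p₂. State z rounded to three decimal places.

z = 5.697

p̂₁ = 166/232 = 0.71552, p̂₂ = 317/636 = 0.49843.
Pooling: p̂ = 483/868 = 0.55645.
Pooled SE = √[0.2468132·0.00588267] ≈ 0.038104.
z = 0.21709/0.038104 = 5.697.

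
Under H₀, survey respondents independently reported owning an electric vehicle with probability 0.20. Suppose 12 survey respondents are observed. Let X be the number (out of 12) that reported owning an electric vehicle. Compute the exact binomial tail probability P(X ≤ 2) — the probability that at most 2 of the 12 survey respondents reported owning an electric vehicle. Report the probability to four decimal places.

X is binomial with n = 12 and p = 0.20.
P(X ≤ 2) = C(12,0)·0.20^0·0.80^12 + C(12,1)·0.20^1·0.80^11 + C(12,2)·0.20^2·0.80^10.
= 0.068719 + 0.206158 + 0.283468 = 0.5583.

P = 0.5583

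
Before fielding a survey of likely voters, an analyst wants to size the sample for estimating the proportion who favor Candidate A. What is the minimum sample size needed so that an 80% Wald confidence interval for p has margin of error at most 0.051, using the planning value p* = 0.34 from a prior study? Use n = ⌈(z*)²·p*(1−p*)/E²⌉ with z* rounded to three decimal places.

n = 142

For 80% confidence, z* = 1.282.
p*(1−p*) = 0.34·0.66 = 0.2244.
(z*)²·p*(1−p*)/E² = 1.643524·0.2244/0.002601 = 141.794.
Rounding up, n = 142.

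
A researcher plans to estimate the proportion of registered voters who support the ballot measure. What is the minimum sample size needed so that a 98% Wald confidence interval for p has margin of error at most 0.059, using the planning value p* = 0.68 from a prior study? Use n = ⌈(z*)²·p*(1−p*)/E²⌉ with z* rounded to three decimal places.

For 98% confidence, z* = 2.326.
p*(1−p*) = 0.2176.
(z*)²·p*(1−p*)/E² = 5.410276·0.2176/0.003481 = 338.201.
Rounding up, n = 339.

n = 339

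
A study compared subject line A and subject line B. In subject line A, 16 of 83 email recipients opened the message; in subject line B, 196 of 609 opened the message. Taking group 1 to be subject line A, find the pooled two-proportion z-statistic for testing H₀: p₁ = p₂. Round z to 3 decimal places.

p̂₁ = 16/83 = 0.19277, p̂₂ = 196/609 = 0.32184.
Pooled p̂ = (16+196)/(83+609) = 212/692 = 0.30636.
SE = √[p̂(1−p̂)(1/n₁+1/n₂)] = √[0.30636·0.69364·(1/83+1/609)] ≈ 0.053937.
z = -0.12907/0.053937 = -2.393.

z = -2.393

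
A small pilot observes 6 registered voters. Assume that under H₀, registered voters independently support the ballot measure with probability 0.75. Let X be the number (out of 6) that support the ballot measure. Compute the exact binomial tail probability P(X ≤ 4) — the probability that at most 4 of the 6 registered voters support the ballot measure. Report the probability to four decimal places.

P = 0.4661

X is binomial with n = 6 and p = 0.75.
P(X ≤ 4) = Σ_{j=0}^{4} C(6,j)·0.75^j·0.25^{6−j}.
= 0.000244 + 0.004395 + 0.032959 + 0.131836 + 0.296631 = 0.4661.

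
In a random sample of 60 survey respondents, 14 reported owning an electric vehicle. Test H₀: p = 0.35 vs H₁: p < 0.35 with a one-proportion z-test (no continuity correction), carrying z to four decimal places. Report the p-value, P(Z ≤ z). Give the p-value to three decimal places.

The sample proportion is 14/60 = 0.23333.
SE₀ = √(0.35·0.65/60) = 0.061577.
Test statistic (full precision, shown to 4 dp): z = (14/60 − 0.35)/SE₀ ≈ -1.8947.
p-value = P(Z ≤ z) with z = -1.8947 → 0.029.

p-value = 0.029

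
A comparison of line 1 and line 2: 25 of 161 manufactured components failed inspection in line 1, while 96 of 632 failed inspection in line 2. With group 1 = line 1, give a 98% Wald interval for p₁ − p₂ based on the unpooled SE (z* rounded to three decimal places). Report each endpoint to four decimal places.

(-0.0709, 0.0776)

p̂₁ = 0.15528, p̂₂ = 0.15190, so the observed difference is 0.00338.
SE = √(0.000814707 + 0.000203838) = √0.001018545 = 0.031915.
For 98% confidence, z* = 2.326. Margin = 2.326·0.031915 = 0.07423.
So the interval runs from -0.0709 to 0.0776.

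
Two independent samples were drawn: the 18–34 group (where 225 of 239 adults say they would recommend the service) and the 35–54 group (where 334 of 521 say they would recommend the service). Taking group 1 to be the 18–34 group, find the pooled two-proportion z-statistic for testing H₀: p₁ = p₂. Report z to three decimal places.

z = 8.717

p̂₁ = 225/239 = 0.94142, p̂₂ = 334/521 = 0.64107.
Pooled p̂ = (225+334)/(239+521) = 559/760 = 0.73553.
Pooled SE = √[0.1945274·0.00610349] ≈ 0.034457.
z = 0.30035/0.034457 = 8.717.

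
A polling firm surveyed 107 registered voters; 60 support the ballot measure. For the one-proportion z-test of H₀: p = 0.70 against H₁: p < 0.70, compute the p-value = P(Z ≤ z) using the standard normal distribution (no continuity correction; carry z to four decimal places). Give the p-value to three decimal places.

The sample proportion is 60/107 = 0.56075.
SE₀ = √(0.70·0.30/107) = 0.044301.
Test statistic (full precision, shown to 4 dp): z = (60/107 − 0.70)/SE₀ ≈ -3.1433.
From the standard normal, P(Z ≤ z) = 0.001.

p-value = 0.001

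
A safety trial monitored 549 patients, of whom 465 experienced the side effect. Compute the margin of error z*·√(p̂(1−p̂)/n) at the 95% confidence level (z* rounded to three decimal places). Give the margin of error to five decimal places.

With x = 465 successes in n = 549, p̂ = 0.84699.
Standard error of p̂: √(0.129595/549) = √0.000236056 = 0.015364.
The 95% critical value is z* = 1.960.
So ME = 0.03011.

ME = 0.03011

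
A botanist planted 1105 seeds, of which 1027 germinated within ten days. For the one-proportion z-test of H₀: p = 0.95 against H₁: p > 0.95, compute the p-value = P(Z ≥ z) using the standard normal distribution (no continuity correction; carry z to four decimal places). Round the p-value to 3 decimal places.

With x = 1027 successes in n = 1105, p̂ = 0.92941.
SE₀ = √(0.95·0.05/1105) = 0.006556.
Test statistic (full precision, shown to 4 dp): z = (1027/1105 − 0.95)/SE₀ ≈ -3.1402.
p-value = P(Z ≥ z) with z = -3.1402 → 0.999.

p-value = 0.999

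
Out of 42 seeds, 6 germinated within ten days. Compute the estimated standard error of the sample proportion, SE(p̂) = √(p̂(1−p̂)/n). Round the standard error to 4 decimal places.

SE = 0.0540

Sample proportion p̂ = 6/42 = 0.14286.
p̂(1−p̂) = 0.122451.
Dividing by n and taking the root: √0.002915500 = 0.0540.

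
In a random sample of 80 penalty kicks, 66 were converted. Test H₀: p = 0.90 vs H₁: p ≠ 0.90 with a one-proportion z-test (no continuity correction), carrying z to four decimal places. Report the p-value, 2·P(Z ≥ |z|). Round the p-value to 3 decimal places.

With x = 66 successes in n = 80, p̂ = 0.82500.
Under H₀, SE = √(p₀(1−p₀)/n) = √(0.90·0.10/80) = √0.001125000 = 0.033541.
z = (p̂ − p₀)/SE = (66/80 − 0.90)/0.033541 ≈ -2.2361.
p-value = 2·P(Z ≥ |z|) with z = -2.2361 → 0.025.

p-value = 0.025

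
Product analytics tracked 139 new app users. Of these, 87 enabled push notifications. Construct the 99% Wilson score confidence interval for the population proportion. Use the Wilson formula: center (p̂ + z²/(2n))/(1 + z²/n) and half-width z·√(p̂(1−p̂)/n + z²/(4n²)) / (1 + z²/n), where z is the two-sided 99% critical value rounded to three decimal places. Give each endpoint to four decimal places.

(0.5167, 0.7236)

Here p̂ = 87/139 = 0.62590 and z = 2.576 (z² = 6.635776).
Denominator 1 + z²/n = 1 + 6.635776/139 = 1.047739.
Adjusted center: (0.62590 + z²/(2n))/1.047739 = 0.62016.
Radicand: p̂(1−p̂)/n + z²/(4n²) = 0.001684528 + 0.000085862 = 0.001770390.
Half-width = 2.576·√0.001770390/1.047739 = 0.10345.
CI: 0.62016 ± 0.10345 = (0.5167, 0.7236).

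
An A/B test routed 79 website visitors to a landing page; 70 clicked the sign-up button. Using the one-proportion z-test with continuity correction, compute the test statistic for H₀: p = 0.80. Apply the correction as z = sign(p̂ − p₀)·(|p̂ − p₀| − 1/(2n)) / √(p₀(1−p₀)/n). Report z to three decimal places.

z = 1.772

The sample proportion is 70/79 = 0.88608. p̂ − p₀ = 0.086076.
Continuity correction 1/(2n) = 1/158 = 0.006329.
Corrected numerator: |0.086076| − 0.006329 = 0.079747.
SE₀ = √(0.80·0.20/79) = 0.045004.
z = +0.079747/0.045004 = 1.772.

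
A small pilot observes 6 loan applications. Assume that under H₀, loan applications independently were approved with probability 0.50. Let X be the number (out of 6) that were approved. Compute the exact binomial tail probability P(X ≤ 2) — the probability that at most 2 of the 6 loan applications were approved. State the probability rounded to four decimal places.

P = 0.3438

X ~ Binomial(n=6, p=0.50).
P(X ≤ 2) = C(6,0)·0.50^0·0.50^6 + C(6,1)·0.50^1·0.50^5 + C(6,2)·0.50^2·0.50^4.
= 0.015625 + 0.093750 + 0.234375 = 0.3438.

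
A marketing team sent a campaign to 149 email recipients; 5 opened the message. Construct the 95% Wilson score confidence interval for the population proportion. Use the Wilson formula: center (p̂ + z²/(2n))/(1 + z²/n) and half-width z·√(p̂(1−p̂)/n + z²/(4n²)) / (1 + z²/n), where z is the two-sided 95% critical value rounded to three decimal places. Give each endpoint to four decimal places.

Here p̂ = 5/149 = 0.03356 and z = 1.960 (z² = 3.841600).
Denominator 1 + z²/n = 1 + 3.841600/149 = 1.025783.
Center = (0.03356 + 0.012891)/1.025783 = 0.04528.
Radicand: p̂(1−p̂)/n + z²/(4n²) = 0.000217658 + 0.000043259 = 0.000260917.
Half-width = 1.960·√0.000260917/1.025783 = 0.03086.
CI: 0.04528 ± 0.03086 = (0.0144, 0.0761).

(0.0144, 0.0761)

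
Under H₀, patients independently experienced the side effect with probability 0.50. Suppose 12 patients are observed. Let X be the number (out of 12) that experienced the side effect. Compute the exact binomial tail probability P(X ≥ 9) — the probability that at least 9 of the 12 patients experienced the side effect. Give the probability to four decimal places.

X ~ Binomial(n=12, p=0.50).
P(X ≥ 9) = C(12,9)·0.50^9·0.50^3 + C(12,10)·0.50^10·0.50^2 + C(12,11)·0.50^11·0.50^1 + C(12,12)·0.50^12·0.50^0.
= 0.053711 + 0.016113 + 0.002930 + 0.000244 = 0.0730.

P = 0.0730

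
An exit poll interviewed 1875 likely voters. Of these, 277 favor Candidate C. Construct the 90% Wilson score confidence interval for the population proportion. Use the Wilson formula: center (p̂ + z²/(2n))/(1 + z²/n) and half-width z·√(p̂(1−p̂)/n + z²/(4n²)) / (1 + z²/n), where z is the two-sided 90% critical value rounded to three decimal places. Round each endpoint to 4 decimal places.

Here p̂ = 277/1875 = 0.14773 and z = 1.645 (z² = 2.706025).
Denominator 1 + z²/n = 1 + 2.706025/1875 = 1.001443.
Center = (0.14773 + 0.000722)/1.001443 = 0.14824.
Radicand: p̂(1−p̂)/n + z²/(4n²) = 0.000067151 + 0.000000192 = 0.000067343.
Half-width = 1.645·√0.000067343/1.001443 = 0.01348.
CI: 0.14824 ± 0.01348 = (0.1348, 0.1617).

(0.1348, 0.1617)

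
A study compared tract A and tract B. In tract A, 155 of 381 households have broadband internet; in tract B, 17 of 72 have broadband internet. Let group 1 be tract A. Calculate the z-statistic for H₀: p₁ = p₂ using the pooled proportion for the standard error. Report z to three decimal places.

p̂₁ = 155/381 = 0.40682, p̂₂ = 17/72 = 0.23611.
Pooled p̂ = (155+17)/(381+72) = 172/453 = 0.37969.
SE = √[p̂(1−p̂)(1/n₁+1/n₂)] = √[0.37969·0.62031·(1/381+1/72)] ≈ 0.062365.
z = (p̂₁ − p̂₂)/SE = (0.40682 − 0.23611)/0.062365 = 0.17071/0.062365 = 2.737.

z = 2.737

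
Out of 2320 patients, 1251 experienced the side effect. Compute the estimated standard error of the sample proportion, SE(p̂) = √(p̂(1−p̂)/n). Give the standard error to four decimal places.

SE = 0.0103

Sample proportion p̂ = 1251/2320 = 0.53922.
p̂(1−p̂) = 0.248462.
SE = √(0.248462/2320) = √0.000107096 = 0.0103.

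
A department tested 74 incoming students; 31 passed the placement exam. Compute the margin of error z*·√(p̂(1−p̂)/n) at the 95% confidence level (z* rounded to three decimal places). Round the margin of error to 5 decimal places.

Sample proportion p̂ = 31/74 = 0.41892.
SE = √(p̂(1−p̂)/n) = √(0.243426/74) = 0.057354.
For 95% confidence, z* = 1.960.
So ME = 0.11241.

ME = 0.11241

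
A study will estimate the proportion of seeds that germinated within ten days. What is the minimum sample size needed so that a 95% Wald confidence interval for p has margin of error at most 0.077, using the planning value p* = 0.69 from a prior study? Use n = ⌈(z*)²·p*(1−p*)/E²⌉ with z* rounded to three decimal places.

The 95% critical value is z* = 1.960.
p*(1−p*) = 0.69·0.31 = 0.2139.
(z*)²·p*(1−p*)/E² = 3.841600·0.2139/0.005929 = 138.593.
Rounding up, n = 139.

n = 139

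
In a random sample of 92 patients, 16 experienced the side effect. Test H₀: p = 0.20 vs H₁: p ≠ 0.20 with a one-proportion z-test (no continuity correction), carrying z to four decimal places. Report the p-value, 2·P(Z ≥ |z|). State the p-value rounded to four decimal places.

p-value = 0.5316

With x = 16 successes in n = 92, p̂ = 0.17391.
SE₀ = √(0.20·0.80/92) = 0.041703.
Test statistic (full precision, shown to 4 dp): z = (16/92 − 0.20)/SE₀ ≈ -0.6255.
From the standard normal, 2·P(Z ≥ |z|) = 0.5316.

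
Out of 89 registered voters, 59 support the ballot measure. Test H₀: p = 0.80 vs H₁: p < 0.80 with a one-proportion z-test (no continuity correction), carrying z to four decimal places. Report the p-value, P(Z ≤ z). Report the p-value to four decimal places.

With x = 59 successes in n = 89, p̂ = 0.66292.
Null standard error: √(0.80·0.20/89) = √0.001797753 = 0.042400.
z = (p̂ − p₀)/SE = (59/89 − 0.80)/0.042400 ≈ -3.2330.
p-value = P(Z ≤ z) with z = -3.2330 → 0.0006.

p-value = 0.0006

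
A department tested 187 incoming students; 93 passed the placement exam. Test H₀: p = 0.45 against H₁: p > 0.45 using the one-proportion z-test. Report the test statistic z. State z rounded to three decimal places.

z = 1.301

The sample proportion is 93/187 = 0.49733.
SE₀ = √(0.45·0.55/187) = 0.036380.
Test statistic: z = 0.04733/0.036380 = 1.301.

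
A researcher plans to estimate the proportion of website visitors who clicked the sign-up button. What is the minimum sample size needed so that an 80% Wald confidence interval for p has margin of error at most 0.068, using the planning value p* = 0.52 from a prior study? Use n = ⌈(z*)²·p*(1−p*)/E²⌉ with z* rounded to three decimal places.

n = 89

The 80% critical value is z* = 1.282.
p*(1−p*) = 0.2496.
Required n before rounding: 1.643524 × 0.2496 / 0.068² = 88.716.
⌈88.716⌉ = 89.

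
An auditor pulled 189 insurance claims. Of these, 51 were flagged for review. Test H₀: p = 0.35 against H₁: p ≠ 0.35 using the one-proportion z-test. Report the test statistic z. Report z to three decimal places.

With x = 51 successes in n = 189, p̂ = 0.26984.
Null standard error: √(0.35·0.65/189) = √0.001203704 = 0.034694.
z = (0.26984 − 0.35)/0.034694 = -0.08016/0.034694 = -2.310.

z = -2.310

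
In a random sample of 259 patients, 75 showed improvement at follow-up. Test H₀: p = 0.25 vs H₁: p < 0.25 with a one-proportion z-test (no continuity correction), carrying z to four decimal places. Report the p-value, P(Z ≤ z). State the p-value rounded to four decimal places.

p-value = 0.9293

p̂ = 75/259 = 0.28958.
Null standard error: √(0.25·0.75/259) = √0.000723938 = 0.026906.
z = (p̂ − p₀)/SE = (75/259 − 0.25)/0.026906 ≈ 1.4709.
p-value = P(Z ≤ z) with z = 1.4709 → 0.9293.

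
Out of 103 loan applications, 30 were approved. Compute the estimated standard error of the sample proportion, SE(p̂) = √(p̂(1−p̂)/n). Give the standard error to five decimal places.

SE = 0.04477

With x = 30 successes in n = 103, p̂ = 0.29126.
p̂(1−p̂) = 0.206428.
SE = √(0.206428/103) = √0.002004155 = 0.04477.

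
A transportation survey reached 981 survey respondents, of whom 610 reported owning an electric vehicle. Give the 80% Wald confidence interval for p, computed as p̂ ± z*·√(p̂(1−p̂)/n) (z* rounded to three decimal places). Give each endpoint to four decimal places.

p̂ = 610/981 = 0.62181.
Standard error of p̂: √(0.235161/981) = √0.000239716 = 0.015483.
For 80% confidence, z* = 1.282.
Margin = 1.282·0.015483 = 0.01985.
So the interval runs from 0.6020 to 0.6417.

(0.6020, 0.6417)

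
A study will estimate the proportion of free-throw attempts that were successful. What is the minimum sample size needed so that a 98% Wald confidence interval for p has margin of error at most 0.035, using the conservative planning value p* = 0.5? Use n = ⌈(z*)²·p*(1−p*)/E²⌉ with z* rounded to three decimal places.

n = 1105

z* = 2.326 at the 98% level.
p*(1−p*) = 0.2500.
Required n before rounding: 5.410276 × 0.2500 / 0.035² = 1104.138.
⌈1104.138⌉ = 1105.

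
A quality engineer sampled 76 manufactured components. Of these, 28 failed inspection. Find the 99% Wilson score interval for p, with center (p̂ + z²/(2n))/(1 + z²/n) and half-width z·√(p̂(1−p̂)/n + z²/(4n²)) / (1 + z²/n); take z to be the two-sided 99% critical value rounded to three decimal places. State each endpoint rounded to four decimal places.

p̂ = 28/76 = 0.36842; z = 2.576, so z² = 6.635776.
1 + z²/n = 1.087313.
Adjusted center: (0.36842 + z²/(2n))/1.087313 = 0.37899.
Radicand: p̂(1−p̂)/n + z²/(4n²) = 0.003061671 + 0.000287213 = 0.003348884.
Half-width = z·√(radicand)/denom = 2.576·0.057870/1.087313 = 0.13710.
So the interval runs from 0.2419 to 0.5161.

(0.2419, 0.5161)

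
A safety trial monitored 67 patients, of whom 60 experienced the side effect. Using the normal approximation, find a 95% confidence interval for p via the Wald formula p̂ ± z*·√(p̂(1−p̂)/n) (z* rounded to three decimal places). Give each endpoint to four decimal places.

(0.8223, 0.9688)

With x = 60 successes in n = 67, p̂ = 0.89552.
Standard error of p̂: √(0.093562/67) = √0.001396448 = 0.037369.
For 95% confidence, z* = 1.960.
Margin = 1.960·0.037369 = 0.07324.
Interval: 0.89552 ± 0.07324 → (0.8223, 0.9688).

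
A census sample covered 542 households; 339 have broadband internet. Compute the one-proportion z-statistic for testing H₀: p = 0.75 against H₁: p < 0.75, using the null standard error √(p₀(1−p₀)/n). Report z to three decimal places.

Sample proportion p̂ = 339/542 = 0.62546.
Null standard error: √(0.75·0.25/542) = √0.000345941 = 0.018599.
z = (0.62546 − 0.75)/0.018599 = -0.12454/0.018599 = -6.696.

z = -6.696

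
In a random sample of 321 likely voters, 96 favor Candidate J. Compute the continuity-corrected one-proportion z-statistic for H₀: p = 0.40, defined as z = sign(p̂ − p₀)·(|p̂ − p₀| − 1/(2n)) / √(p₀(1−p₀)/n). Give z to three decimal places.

z = -3.634

p̂ = 96/321 = 0.29907. p̂ − p₀ = -0.100935.
1/(2n) = 0.001558.
Corrected numerator: |-0.100935| − 0.001558 = 0.099377.
SE₀ = √(0.40·0.60/321) = 0.027343.
z = (−)0.099377/0.027343 = -3.634.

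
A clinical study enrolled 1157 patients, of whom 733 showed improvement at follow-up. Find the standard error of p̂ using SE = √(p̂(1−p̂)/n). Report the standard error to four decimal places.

SE = 0.0142

The sample proportion is 733/1157 = 0.63354.
p̂(1−p̂) = 0.63354·0.36646 = 0.232167.
Dividing by n and taking the root: √0.000200663 = 0.0142.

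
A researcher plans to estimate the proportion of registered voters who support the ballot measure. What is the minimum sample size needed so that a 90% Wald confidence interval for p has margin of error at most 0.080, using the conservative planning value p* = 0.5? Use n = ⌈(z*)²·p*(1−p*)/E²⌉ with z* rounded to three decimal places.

n = 106

The 90% critical value is z* = 1.645.
p*(1−p*) = 0.2500.
(z*)²·p*(1−p*)/E² = 2.706025·0.2500/0.006400 = 105.704.
Rounding up, n = 106.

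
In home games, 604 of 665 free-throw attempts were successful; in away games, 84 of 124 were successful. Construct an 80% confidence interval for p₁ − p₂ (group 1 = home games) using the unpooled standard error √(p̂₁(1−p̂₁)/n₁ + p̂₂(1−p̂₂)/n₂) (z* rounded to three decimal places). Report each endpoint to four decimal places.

(0.1752, 0.2865)

p̂₁ = 0.90827, p̂₂ = 0.67742, so the observed difference is 0.23085.
Unpooled SE = √(p̂₁(1−p̂₁)/n₁ + p̂₂(1−p̂₂)/n₂) = √(0.000125286 + 0.001762277) = 0.043446.
z* = 1.282 at the 80% level. Margin of error = 0.05570.
So the interval runs from 0.1752 to 0.2865.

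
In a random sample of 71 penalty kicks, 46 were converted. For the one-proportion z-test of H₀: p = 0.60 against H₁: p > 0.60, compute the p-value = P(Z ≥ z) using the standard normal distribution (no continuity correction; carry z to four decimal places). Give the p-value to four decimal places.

With x = 46 successes in n = 71, p̂ = 0.64789.
SE₀ = √(0.60·0.40/71) = 0.058140.
Test statistic (full precision, shown to 4 dp): z = (46/71 − 0.60)/SE₀ ≈ 0.8237.
From the standard normal, P(Z ≥ z) = 0.2051.

p-value = 0.2051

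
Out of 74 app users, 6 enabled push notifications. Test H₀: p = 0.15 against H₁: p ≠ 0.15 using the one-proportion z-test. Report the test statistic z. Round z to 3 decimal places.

z = -1.660

Sample proportion p̂ = 6/74 = 0.08108.
Null standard error: √(0.15·0.85/74) = √0.001722973 = 0.041509.
z = (p̂ − p₀)/SE = (0.08108 − 0.15)/0.041509 = -1.660.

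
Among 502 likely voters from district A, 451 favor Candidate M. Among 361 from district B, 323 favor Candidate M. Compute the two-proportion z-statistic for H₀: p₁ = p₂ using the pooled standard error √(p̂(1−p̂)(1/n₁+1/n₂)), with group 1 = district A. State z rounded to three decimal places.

p̂₁ = 451/502 = 0.89841, p̂₂ = 323/361 = 0.89474.
Pooled p̂ = (451+323)/(502+361) = 774/863 = 0.89687.
Pooled SE = √[0.0924931·0.00476211] ≈ 0.020987.
z = 0.00367/0.020987 = 0.175.

z = 0.175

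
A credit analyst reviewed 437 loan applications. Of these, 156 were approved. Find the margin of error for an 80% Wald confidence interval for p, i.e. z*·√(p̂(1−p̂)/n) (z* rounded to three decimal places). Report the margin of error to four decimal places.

ME = 0.0294

With x = 156 successes in n = 437, p̂ = 0.35698.
SE = √(p̂(1−p̂)/n) = √(0.229545/437) = 0.022919.
For 80% confidence, z* = 1.282.
Margin of error = z*·SE = 1.282 × 0.022919 = 0.0294.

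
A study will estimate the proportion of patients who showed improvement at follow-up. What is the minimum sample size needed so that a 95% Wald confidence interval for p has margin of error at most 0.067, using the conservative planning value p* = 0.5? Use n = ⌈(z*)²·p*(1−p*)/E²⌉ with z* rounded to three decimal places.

The 95% critical value is z* = 1.960.
p*(1−p*) = 0.2500.
Required n before rounding: 3.841600 × 0.2500 / 0.067² = 213.945.
Rounding up, n = 214.

n = 214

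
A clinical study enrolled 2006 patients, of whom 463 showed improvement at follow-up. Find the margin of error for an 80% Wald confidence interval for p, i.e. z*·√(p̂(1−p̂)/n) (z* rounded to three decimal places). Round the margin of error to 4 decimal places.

ME = 0.0121

With x = 463 successes in n = 2006, p̂ = 0.23081.
Standard error of p̂: √(0.177535/2006) = √0.000088502 = 0.009408.
For 80% confidence, z* = 1.282.
ME = 1.282·0.009408 = 0.0121.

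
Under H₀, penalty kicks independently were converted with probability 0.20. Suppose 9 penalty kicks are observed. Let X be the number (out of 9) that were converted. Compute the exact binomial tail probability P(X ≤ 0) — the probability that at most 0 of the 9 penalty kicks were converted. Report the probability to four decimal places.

P = 0.1342

X is binomial with n = 9 and p = 0.20.
P(X ≤ 0) = C(9,0)·0.20^0·0.80^9.
= 0.134218 = 0.1342.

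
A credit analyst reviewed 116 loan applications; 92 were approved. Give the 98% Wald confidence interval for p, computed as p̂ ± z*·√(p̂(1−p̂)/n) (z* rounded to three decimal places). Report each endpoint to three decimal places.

Sample proportion p̂ = 92/116 = 0.79310.
SE = √(p̂(1−p̂)/n) = √(0.164090/116) = 0.037611.
The 98% critical value is z* = 2.326.
Margin = 2.326·0.037611 = 0.08748.
CI: 0.79310 ± 0.08748 = (0.706, 0.881).

(0.706, 0.881)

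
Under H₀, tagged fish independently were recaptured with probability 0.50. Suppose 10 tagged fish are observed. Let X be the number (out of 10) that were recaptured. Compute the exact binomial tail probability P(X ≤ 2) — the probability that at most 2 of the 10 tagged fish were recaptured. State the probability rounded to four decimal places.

X is binomial with n = 10 and p = 0.50.
P(X ≤ 2) = C(10,0)·0.50^0·0.50^10 + C(10,1)·0.50^1·0.50^9 + C(10,2)·0.50^2·0.50^8.
= 0.000977 + 0.009766 + 0.043945 = 0.0547.

P = 0.0547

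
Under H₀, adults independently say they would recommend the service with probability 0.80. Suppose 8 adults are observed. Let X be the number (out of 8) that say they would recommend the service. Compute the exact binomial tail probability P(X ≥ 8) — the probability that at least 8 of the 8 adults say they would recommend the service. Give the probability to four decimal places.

X ~ Binomial(n=8, p=0.80).
P(X ≥ 8) = C(8,8)·0.80^8·0.20^0.
= 0.167772 = 0.1678.

P = 0.1678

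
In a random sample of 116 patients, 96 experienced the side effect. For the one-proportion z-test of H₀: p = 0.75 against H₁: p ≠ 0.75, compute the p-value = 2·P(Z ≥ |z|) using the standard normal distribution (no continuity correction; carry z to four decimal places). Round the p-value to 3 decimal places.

p-value = 0.054

With x = 96 successes in n = 116, p̂ = 0.82759.
SE₀ = √(0.75·0.25/116) = 0.040204.
z = (p̂ − p₀)/SE = (96/116 − 0.75)/0.040204 ≈ 1.9298.
p-value = 2·P(Z ≥ |z|) with z = 1.9298 → 0.054.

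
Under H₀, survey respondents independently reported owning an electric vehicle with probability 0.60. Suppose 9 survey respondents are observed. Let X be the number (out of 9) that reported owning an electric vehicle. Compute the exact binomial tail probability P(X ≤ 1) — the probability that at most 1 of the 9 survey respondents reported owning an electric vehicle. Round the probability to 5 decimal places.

P = 0.00380

X ~ Binomial(n=9, p=0.60).
P(X ≤ 1) = C(9,0)·0.60^0·0.40^9 + C(9,1)·0.60^1·0.40^8.
= 0.000262 + 0.003539 = 0.00380.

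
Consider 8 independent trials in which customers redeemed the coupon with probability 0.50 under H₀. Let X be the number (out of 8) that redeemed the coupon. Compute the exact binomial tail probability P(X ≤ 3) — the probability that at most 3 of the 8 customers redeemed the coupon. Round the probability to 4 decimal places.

X ~ Binomial(n=8, p=0.50).
P(X ≤ 3) = C(8,0)·0.50^0·0.50^8 + C(8,1)·0.50^1·0.50^7 + C(8,2)·0.50^2·0.50^6 + C(8,3)·0.50^3·0.50^5.
= 0.003906 + 0.031250 + 0.109375 + 0.218750 = 0.3633.

P = 0.3633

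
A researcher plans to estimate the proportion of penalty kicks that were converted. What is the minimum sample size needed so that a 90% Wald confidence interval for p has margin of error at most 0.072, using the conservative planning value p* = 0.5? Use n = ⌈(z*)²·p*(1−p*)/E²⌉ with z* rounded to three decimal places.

n = 131

The 90% critical value is z* = 1.645.
p*(1−p*) = 0.50·0.50 = 0.2500.
(z*)²·p*(1−p*)/E² = 2.706025·0.2500/0.005184 = 130.499.
Rounding up, n = 131.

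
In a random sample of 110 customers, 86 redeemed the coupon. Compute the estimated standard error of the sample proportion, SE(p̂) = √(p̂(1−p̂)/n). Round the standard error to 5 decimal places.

SE = 0.03938

With x = 86 successes in n = 110, p̂ = 0.78182.
p̂(1−p̂) = 0.78182·0.21818 = 0.170577.
SE = √(0.170577/110) = √0.001550700 = 0.03938.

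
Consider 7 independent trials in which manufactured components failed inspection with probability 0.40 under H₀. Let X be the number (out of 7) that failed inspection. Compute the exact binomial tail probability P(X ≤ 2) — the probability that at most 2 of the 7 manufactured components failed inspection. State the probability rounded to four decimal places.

P = 0.4199

X is binomial with n = 7 and p = 0.40.
P(X ≤ 2) = C(7,0)·0.40^0·0.60^7 + C(7,1)·0.40^1·0.60^6 + C(7,2)·0.40^2·0.60^5.
= 0.027994 + 0.130637 + 0.261274 = 0.4199.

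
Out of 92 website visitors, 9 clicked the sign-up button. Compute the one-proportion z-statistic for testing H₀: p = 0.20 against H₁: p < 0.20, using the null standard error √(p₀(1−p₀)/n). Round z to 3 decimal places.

z = -2.450

The sample proportion is 9/92 = 0.09783.
SE₀ = √(0.20·0.80/92) = 0.041703.
Test statistic: z = -0.10217/0.041703 = -2.450.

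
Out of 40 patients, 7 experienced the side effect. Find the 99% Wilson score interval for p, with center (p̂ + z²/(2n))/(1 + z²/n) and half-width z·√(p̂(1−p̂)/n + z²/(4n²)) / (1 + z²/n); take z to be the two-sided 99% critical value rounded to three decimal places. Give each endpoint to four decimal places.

(0.0706, 0.3718)

p̂ = 7/40 = 0.17500; z = 2.576, so z² = 6.635776.
1 + z²/n = 1.165894.
Center = (0.17500 + 0.082947)/1.165894 = 0.22124.
Radicand: p̂(1−p̂)/n + z²/(4n²) = 0.003609375 + 0.001036840 = 0.004646215.
Half-width = z·√(radicand)/denom = 2.576·0.068163/1.165894 = 0.15060.
Interval: 0.22124 ± 0.15060 → (0.0706, 0.3718).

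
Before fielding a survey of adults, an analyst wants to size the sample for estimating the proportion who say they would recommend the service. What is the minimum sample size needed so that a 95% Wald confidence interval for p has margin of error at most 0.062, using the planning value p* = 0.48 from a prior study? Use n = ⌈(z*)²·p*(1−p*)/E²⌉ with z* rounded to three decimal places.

The 95% critical value is z* = 1.960.
p*(1−p*) = 0.48·0.52 = 0.2496.
(z*)²·p*(1−p*)/E² = 3.841600·0.2496/0.003844 = 249.444.
⌈249.444⌉ = 250.

n = 250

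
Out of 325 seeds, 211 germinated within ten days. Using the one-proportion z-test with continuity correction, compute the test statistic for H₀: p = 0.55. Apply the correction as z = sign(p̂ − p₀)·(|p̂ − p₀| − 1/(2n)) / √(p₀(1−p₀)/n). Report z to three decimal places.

Sample proportion p̂ = 211/325 = 0.64923. p̂ − p₀ = 0.099231.
Continuity correction 1/(2n) = 1/650 = 0.001538.
Corrected numerator: |0.099231| − 0.001538 = 0.097693.
Under H₀, SE = √(p₀(1−p₀)/n) = √(0.55·0.45/325) = √0.000761538 = 0.027596.
z = (+)0.097693/0.027596 = 3.540.

z = 3.540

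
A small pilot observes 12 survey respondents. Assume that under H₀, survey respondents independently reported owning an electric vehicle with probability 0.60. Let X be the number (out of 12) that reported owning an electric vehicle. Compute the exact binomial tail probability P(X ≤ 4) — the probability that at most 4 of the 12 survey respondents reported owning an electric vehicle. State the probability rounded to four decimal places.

P = 0.0573

X ~ Binomial(n=12, p=0.60).
P(X ≤ 4) = Σ_{j=0}^{4} C(12,j)·0.60^j·0.40^{12−j}.
= 0.000017 + 0.000302 + 0.002491 + 0.012457 + 0.042043 = 0.0573.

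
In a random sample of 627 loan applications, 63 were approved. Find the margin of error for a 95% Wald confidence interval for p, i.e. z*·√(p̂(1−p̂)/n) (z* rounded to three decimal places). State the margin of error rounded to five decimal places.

Sample proportion p̂ = 63/627 = 0.10048.
SE(p̂) = √(0.10048·0.89952/627) = 0.012006.
z* = 1.960 at the 95% level.
Margin of error = z*·SE = 1.960 × 0.012006 = 0.02353.

ME = 0.02353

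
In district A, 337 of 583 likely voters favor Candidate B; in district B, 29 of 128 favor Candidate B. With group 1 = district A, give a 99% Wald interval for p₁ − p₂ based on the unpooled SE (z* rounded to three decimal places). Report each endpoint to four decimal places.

(0.2426, 0.4604)

p̂₁ = 0.57804, p̂₂ = 0.22656, so the observed difference is 0.35148.
Unpooled SE = √(p̂₁(1−p̂₁)/n₁ + p̂₂(1−p̂₂)/n₂) = √(0.000418369 + 0.001368999) = 0.042277.
The 99% critical value is z* = 2.576. Margin = 2.576·0.042277 = 0.10891.
Interval: 0.35148 ± 0.10891 → (0.2426, 0.4604).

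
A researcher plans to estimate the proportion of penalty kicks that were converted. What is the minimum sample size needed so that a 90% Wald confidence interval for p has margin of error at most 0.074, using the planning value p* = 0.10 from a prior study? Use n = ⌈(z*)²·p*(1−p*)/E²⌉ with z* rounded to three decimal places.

n = 45

The 90% critical value is z* = 1.645.
p*(1−p*) = 0.0900.
Required n before rounding: 2.706025 × 0.0900 / 0.074² = 44.474.
Rounding up, n = 45.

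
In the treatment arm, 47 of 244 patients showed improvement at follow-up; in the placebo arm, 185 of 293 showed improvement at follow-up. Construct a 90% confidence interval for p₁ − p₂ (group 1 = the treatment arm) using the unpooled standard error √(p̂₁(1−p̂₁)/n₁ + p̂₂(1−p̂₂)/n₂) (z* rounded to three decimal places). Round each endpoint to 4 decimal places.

p̂₁ = 0.19262, p̂₂ = 0.63140, so the observed difference is -0.43878.
Unpooled SE = √(p̂₁(1−p̂₁)/n₁ + p̂₂(1−p̂₂)/n₂) = √(0.000637374 + 0.000794315) = 0.037838.
For 90% confidence, z* = 1.645. Margin of error = 0.06224.
Interval: -0.43878 ± 0.06224 → (-0.5010, -0.3765).

(-0.5010, -0.3765)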